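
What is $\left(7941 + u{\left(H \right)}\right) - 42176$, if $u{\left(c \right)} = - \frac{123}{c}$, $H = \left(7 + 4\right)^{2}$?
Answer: $- \frac{4142558}{121} \approx -34236.0$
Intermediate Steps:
$H = 121$ ($H = 11^{2} = 121$)
$\left(7941 + u{\left(H \right)}\right) - 42176 = \left(7941 - \frac{123}{121}\right) - 42176 = \frac{960738}{121} - 42176 = - \frac{4142558}{121}$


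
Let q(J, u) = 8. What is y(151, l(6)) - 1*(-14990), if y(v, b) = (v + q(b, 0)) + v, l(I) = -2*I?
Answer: 15300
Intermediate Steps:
y(v, b) = 8 + 2*v (y(v, b) = (v + 8) + v = (8 + v) + v = 8 + 2*v)
y(151, l(6)) - 1*(-14990) = (8 + 2*151) - 1*(-14990) = (8 + 302) + 14990 = 310 + 14990 = 15300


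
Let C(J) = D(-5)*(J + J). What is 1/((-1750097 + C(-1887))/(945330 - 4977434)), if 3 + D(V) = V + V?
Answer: 4032104/1701035 ≈ 2.3704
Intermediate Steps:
D(V) = -3 + 2*V (D(V) = -3 + (V + V) = -3 + 2*V)
C(J) = -26*J (C(J) = (-3 + 2*(-5))*(J + J) = (-3 - 10)*(2*J) = -26*J)
1/((-1750097 + C(-1887))/(945330 - 4977434)) = 1/((-1750097 - 26*(-1887))/(945330 - 4977434)) = 1/((-1750097 + 49062)/(-4032104)) = 1/(-1701035*(-1/4032104)) = 1/(1701035/4032104) = 4032104/1701035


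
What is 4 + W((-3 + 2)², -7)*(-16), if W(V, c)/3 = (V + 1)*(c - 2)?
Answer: 868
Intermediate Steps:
W(V, c) = 3*(1 + V)*(-2 + c) (W(V, c) = 3*((V + 1)*(c - 2)) = 3*((1 + V)*(-2 + c)) = 3*(1 + V)*(-2 + c))
4 + W((-3 + 2)², -7)*(-16) = 4 + (-6 - 6*(-3 + 2)² + 3*(-7) + 3*(-3 + 2)²*(-7))*(-16) = 4 + (-6 - 6*(-1)² - 21 + 3*(-1)²*(-7))*(-16) = 4 + (-6 - 6*1 - 21 + 3*1*(-7))*(-16) = 4 + (-6 - 6 - 21 - 21)*(-16) = 4 - 54*(-16) = 4 + 864 = 868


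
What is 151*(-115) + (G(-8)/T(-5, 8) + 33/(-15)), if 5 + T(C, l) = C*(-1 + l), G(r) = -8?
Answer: -17367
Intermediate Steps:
T(C, l) = -5 + C*(-1 + l)
151*(-115) + (G(-8)/T(-5, 8) + 33/(-15)) = 151*(-115) + (-8/(-5 - 1*(-5) - 5*8) + 33/(-15)) = -17365 + (-8/(-5 + 5 - 40) + 33*(-1/15)) = -17365 + (-8/(-40) - 11/5) = -17365 + (-8*(-1/40) - 11/5) = -17365 + (⅕ - 11/5) = -17365 - 2 = -17367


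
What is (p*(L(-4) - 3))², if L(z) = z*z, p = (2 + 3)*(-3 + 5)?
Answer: 16900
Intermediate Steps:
p = 10 (p = 5*2 = 10)
L(z) = z²
(p*(L(-4) - 3))² = (10*((-4)² - 3))² = (10*(16 - 3))² = (10*13)² = 130² = 16900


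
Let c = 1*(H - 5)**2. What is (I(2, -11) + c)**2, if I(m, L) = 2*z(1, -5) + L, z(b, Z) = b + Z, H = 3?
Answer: 225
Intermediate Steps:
z(b, Z) = Z + b
I(m, L) = -8 + L (I(m, L) = 2*(-5 + 1) + L = 2*(-4) + L = -8 + L)
c = 4 (c = 1*(3 - 5)**2 = 1*(-2)**2 = 1*4 = 4)
(I(2, -11) + c)**2 = ((-8 - 11) + 4)**2 = (-19 + 4)**2 = (-15)**2 = 225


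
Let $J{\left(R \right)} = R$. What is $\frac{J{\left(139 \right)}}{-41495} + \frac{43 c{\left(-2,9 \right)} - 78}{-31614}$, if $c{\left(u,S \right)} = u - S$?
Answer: $\frac{18469399}{1311822930} \approx 0.014079$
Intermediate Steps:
$\frac{J{\left(139 \right)}}{-41495} + \frac{43 c{\left(-2,9 \right)} - 78}{-31614} = \frac{139}{-41495} + \frac{43 \left(-2 - 9\right) - 78}{-31614} = 139 \left(- \frac{1}{41495}\right) + \left(43 \left(-2 - 9\right) - 78\right) \left(- \frac{1}{31614}\right) = - \frac{139}{41495} + \left(43 \left(-11\right) - 78\right) \left(- \frac{1}{31614}\right) = - \frac{139}{41495} + \left(-473 - 78\right) \left(- \frac{1}{31614}\right) = - \frac{139}{41495} - - \frac{551}{31614} = - \frac{139}{41495} + \frac{551}{31614} = \frac{18469399}{1311822930}$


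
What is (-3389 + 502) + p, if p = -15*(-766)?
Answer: 8603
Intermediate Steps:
p = 11490
(-3389 + 502) + p = (-3389 + 502) + 11490 = -2887 + 11490 = 8603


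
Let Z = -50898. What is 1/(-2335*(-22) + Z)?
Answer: 1/472 ≈ 0.0021186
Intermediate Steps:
1/(-2335*(-22) + Z) = 1/(-2335*(-22) - 50898) = 1/(51370 - 50898) = 1/472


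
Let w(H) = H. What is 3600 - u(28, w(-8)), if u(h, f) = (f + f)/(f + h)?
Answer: 18004/5 ≈ 3600.8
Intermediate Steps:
u(h, f) = 2*f/(f + h) (u(h, f) = (2*f)/(f + h) = 2*f/(f + h))
3600 - u(28, w(-8)) = 3600 - 2*(-8)/(-8 + 28) = 3600 - 2*(-8)/20 = 3600 - 1*(-⅘) = 3600 + ⅘ = 18004/5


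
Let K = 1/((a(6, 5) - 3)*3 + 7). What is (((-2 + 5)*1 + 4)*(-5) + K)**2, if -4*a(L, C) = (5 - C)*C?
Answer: 5041/4 ≈ 1260.3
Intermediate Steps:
a(L, C) = -C*(5 - C)/4 (a(L, C) = -(5 - C)*C/4 = -C*(5 - C)/4)
K = -1/2 (K = 1/(((1/4)*5*(-5 + 5) - 3)*3 + 7) = 1/(((1/4)*5*0 - 3)*3 + 7) = 1/((0 - 3)*3 + 7) = 1/(-3*3 + 7) = 1/(-9 + 7) = 1/(-2) = -1/2 ≈ -0.50000)
(((-2 + 5)*1 + 4)*(-5) + K)**2 = (((-2 + 5)*1 + 4)*(-5) - 1/2)**2 = ((3*1 + 4)*(-5) - 1/2)**2 = ((3 + 4)*(-5) - 1/2)**2 = (7*(-5) - 1/2)**2 = (-35 - 1/2)**2 = (-71/2)**2 = 5041/4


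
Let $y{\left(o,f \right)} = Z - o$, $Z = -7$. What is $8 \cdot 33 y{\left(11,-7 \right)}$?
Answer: $-4752$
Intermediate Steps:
$y{\left(o,f \right)} = -7 - o$
$8 \cdot 33 y{\left(11,-7 \right)} = 8 \cdot 33 \left(-7 - 11\right) = 264 \left(-7 - 11\right) = 264 \left(-18\right) = -4752$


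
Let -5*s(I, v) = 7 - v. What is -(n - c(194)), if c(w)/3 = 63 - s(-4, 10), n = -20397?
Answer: 102921/5 ≈ 20584.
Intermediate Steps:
s(I, v) = -7/5 + v/5 (s(I, v) = -(7 - v)/5 = -7/5 + v/5)
c(w) = 936/5 (c(w) = 3*(63 - (-7/5 + (⅕)*10)) = 3*(63 - (-7/5 + 2)) = 3*(63 - 1*⅗) = 3*(63 - ⅗) = 3*(312/5) = 936/5)
-(n - c(194)) = -(-20397 - 1*936/5) = -(-20397 - 936/5) = -1*(-102921/5) = 102921/5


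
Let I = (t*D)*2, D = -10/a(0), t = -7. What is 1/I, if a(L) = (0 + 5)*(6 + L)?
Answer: 3/14 ≈ 0.21429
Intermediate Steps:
a(L) = 30 + 5*L (a(L) = 5*(6 + L) = 30 + 5*L)
D = -⅓ (D = -10/(30 + 5*0) = -10/(30 + 0) = -10/30 = -10*1/30 = -⅓ ≈ -0.33333)
I = 14/3 (I = -7*(-⅓)*2 = (7/3)*2 = 14/3 ≈ 4.6667)
1/I = 1/(14/3) = 3/14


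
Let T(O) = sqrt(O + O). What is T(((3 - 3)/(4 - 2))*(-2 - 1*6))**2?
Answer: 0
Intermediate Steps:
T(O) = sqrt(2)*sqrt(O) (T(O) = sqrt(2*O) = sqrt(2)*sqrt(O))
T(((3 - 3)/(4 - 2))*(-2 - 1*6))**2 = (sqrt(2)*sqrt(((3 - 3)/(4 - 2))*(-2 - 1*6)))**2 = (sqrt(2)*sqrt((0/2)*(-2 - 6)))**2 = (sqrt(2)*sqrt((0*(1/2))*(-8)))**2 = (sqrt(2)*sqrt(0*(-8)))**2 = (sqrt(2)*sqrt(0))**2 = (sqrt(2)*0)**2 = 0**2 = 0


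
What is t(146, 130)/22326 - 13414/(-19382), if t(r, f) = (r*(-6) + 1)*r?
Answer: -544142384/108180633 ≈ -5.0299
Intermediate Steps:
t(r, f) = r*(1 - 6*r) (t(r, f) = (-6*r + 1)*r = (1 - 6*r)*r = r*(1 - 6*r))
t(146, 130)/22326 - 13414/(-19382) = (146*(1 - 6*146))/22326 - 13414/(-19382) = (146*(1 - 876))*(1/22326) - 13414*(-1/19382) = (146*(-875))*(1/22326) + 6707/9691 = -127750*1/22326 + 6707/9691 = -63875/11163 + 6707/9691 = -544142384/108180633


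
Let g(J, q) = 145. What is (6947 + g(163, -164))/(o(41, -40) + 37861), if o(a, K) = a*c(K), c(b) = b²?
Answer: 2364/34487 ≈ 0.068548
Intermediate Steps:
o(a, K) = a*K²
(6947 + g(163, -164))/(o(41, -40) + 37861) = (6947 + 145)/(41*(-40)² + 37861) = 7092/(41*1600 + 37861) = 7092/(65600 + 37861) = 7092/103461 = 7092*(1/103461) = 2364/34487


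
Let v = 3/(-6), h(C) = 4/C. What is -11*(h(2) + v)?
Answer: -33/2 ≈ -16.500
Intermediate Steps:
v = -1/2 (v = 3*(-1/6) = -1/2 ≈ -0.50000)
-11*(h(2) + v) = -11*(4/2 - 1/2) = -11*(4*(1/2) - 1/2) = -11*(2 - 1/2) = -11*3/2 = -33/2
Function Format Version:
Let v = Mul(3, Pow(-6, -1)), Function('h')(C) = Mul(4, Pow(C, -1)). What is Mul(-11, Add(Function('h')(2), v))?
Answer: Rational(-33, 2) ≈ -16.500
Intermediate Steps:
v = Rational(-1, 2) (v = Mul(3, Rational(-1, 6)) = Rational(-1, 2) ≈ -0.50000)
Mul(-11, Add(Function('h')(2), v)) = Mul(-11, Add(Mul(4, Pow(2, -1)), Rational(-1, 2))) = Mul(-11, Add(Mul(4, Rational(1, 2)), Rational(-1, 2))) = Mul(-11, Add(2, Rational(-1, 2))) = Mul(-11, Rational(3, 2)) = Rational(-33, 2)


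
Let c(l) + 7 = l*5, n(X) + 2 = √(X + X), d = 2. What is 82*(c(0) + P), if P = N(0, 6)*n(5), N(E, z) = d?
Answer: -902 + 164*√10 ≈ -383.39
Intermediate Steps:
N(E, z) = 2
n(X) = -2 + √2*√X (n(X) = -2 + √(X + X) = -2 + √(2*X) = -2 + √2*√X)
P = -4 + 2*√10 (P = 2*(-2 + √2*√5) = 2*(-2 + √10) = -4 + 2*√10 ≈ 2.3246)
c(l) = -7 + 5*l (c(l) = -7 + l*5 = -7 + 5*l)
82*(c(0) + P) = 82*((-7 + 5*0) + (-4 + 2*√10)) = 82*((-7 + 0) + (-4 + 2*√10)) = 82*(-7 + (-4 + 2*√10)) = 82*(-11 + 2*√10) = -902 + 164*√10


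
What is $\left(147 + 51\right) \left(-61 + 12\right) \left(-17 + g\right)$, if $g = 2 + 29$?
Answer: $-135828$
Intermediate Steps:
$g = 31$
$\left(147 + 51\right) \left(-61 + 12\right) \left(-17 + g\right) = \left(147 + 51\right) \left(-61 + 12\right) \left(-17 + 31\right) = 198 \left(\left(-49\right) 14\right) = 198 \left(-686\right) = -135828$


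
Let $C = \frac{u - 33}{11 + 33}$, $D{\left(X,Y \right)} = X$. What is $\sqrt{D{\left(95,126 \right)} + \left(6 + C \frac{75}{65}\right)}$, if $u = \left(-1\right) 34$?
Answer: $\frac{\sqrt{8117681}}{286} \approx 9.9621$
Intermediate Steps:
$u = -34$
$C = - \frac{67}{44}$ ($C = \frac{-34 - 33}{11 + 33} = - \frac{67}{44} \approx -1.5227$)
$\sqrt{D{\left(95,126 \right)} + \left(6 + C \frac{75}{65}\right)} = \sqrt{95 + \left(6 - \frac{67 \cdot \frac{75}{65}}{44}\right)} = \sqrt{95 + \left(6 - \frac{67 \cdot 75 \cdot \frac{1}{65}}{44}\right)} = \sqrt{95 + \left(6 - \frac{1005}{572}\right)} = \sqrt{95 + \frac{2427}{572}} = \sqrt{\frac{56767}{572}} = \frac{\sqrt{8117681}}{286}$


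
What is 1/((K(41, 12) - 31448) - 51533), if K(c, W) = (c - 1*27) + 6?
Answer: -1/82961 ≈ -1.2054e-5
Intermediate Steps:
K(c, W) = -21 + c (K(c, W) = (c - 27) + 6 = (-27 + c) + 6 = -21 + c)
1/((K(41, 12) - 31448) - 51533) = 1/(((-21 + 41) - 31448) - 51533) = 1/((20 - 31448) - 51533) = 1/(-31428 - 51533) = 1/(-82961) = -1/82961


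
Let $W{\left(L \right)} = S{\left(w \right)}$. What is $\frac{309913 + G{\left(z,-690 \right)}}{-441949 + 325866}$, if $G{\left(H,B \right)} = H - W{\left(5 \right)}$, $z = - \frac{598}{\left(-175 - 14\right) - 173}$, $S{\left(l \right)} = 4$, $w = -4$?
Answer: $- \frac{56093828}{21011023} \approx -2.6697$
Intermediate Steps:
$W{\left(L \right)} = 4$
$z = \frac{299}{181}$ ($z = - \frac{598}{-189 - 173} = - \frac{598}{-362} = \left(-598\right) \left(- \frac{1}{362}\right) = \frac{299}{181} \approx 1.6519$)
$G{\left(H,B \right)} = -4 + H$ ($G{\left(H,B \right)} = H - 4 = -4 + H$)
$\frac{309913 + G{\left(z,-690 \right)}}{-441949 + 325866} = \frac{309913 + \left(-4 + \frac{299}{181}\right)}{-441949 + 325866} = \frac{309913 - \frac{425}{181}}{-116083} = \frac{56093828}{181} \left(- \frac{1}{116083}\right) = - \frac{56093828}{21011023}$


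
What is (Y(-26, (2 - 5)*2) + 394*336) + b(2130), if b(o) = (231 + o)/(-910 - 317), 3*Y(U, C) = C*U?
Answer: 54165537/409 ≈ 1.3243e+5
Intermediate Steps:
Y(U, C) = C*U/3 (Y(U, C) = (C*U)/3 = C*U/3)
b(o) = -77/409 - o/1227 (b(o) = (231 + o)/(-1227) = (231 + o)*(-1/1227) = -77/409 - o/1227)
(Y(-26, (2 - 5)*2) + 394*336) + b(2130) = ((⅓)*((2 - 5)*2)*(-26) + 394*336) + (-77/409 - 1/1227*2130) = ((⅓)*(-3*2)*(-26) + 132384) + (-77/409 - 710/409) = ((⅓)*(-6)*(-26) + 132384) - 787/409 = (52 + 132384) - 787/409 = 132436 - 787/409 = 54165537/409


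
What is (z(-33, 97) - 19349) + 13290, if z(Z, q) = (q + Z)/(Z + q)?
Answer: -6058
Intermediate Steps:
z(Z, q) = 1 (z(Z, q) = (Z + q)/(Z + q) = 1)
(z(-33, 97) - 19349) + 13290 = (1 - 19349) + 13290 = -19348 + 13290 = -6058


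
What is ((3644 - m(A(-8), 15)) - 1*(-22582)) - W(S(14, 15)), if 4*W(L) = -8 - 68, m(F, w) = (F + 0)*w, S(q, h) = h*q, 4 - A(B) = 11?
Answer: 26350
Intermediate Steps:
A(B) = -7 (A(B) = 4 - 1*11 = 4 - 11 = -7)
m(F, w) = F*w
W(L) = -19 (W(L) = (-8 - 68)/4 = (¼)*(-76) = -19)
((3644 - m(A(-8), 15)) - 1*(-22582)) - W(S(14, 15)) = ((3644 - (-7)*15) - 1*(-22582)) - 1*(-19) = ((3644 - 1*(-105)) + 22582) + 19 = ((3644 + 105) + 22582) + 19 = (3749 + 22582) + 19 = 26331 + 19 = 26350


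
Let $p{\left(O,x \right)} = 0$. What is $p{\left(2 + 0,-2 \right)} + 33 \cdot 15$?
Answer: $495$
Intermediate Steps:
$p{\left(2 + 0,-2 \right)} + 33 \cdot 15 = 0 + 33 \cdot 15 = 0 + 495 = 495$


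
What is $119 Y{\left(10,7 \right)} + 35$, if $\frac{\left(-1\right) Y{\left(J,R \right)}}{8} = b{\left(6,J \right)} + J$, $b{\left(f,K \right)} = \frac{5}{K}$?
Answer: $-9961$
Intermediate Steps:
$Y{\left(J,R \right)} = - \frac{40}{J} - 8 J$ ($Y{\left(J,R \right)} = - 8 \left(\frac{5}{J} + J\right) = - 8 \left(J + \frac{5}{J}\right) = - \frac{40}{J} - 8 J$)
$119 Y{\left(10,7 \right)} + 35 = 119 \left(- \frac{40}{10} - 80\right) + 35 = 119 \left(\left(-40\right) \frac{1}{10} - 80\right) + 35 = 119 \left(-4 - 80\right) + 35 = 119 \left(-84\right) + 35 = -9996 + 35 = -9961$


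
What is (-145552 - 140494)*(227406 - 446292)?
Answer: 62611464756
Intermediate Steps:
(-145552 - 140494)*(227406 - 446292) = -286046*(-218886) = 62611464756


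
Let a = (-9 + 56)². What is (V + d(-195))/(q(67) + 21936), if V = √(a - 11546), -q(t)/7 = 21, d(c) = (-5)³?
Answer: -125/21789 + I*√9337/21789 ≈ -0.0057368 + 0.0044347*I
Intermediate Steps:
d(c) = -125
q(t) = -147 (q(t) = -7*21 = -147)
a = 2209 (a = 47² = 2209)
V = I*√9337 (V = √(2209 - 11546) = √(-9337) = I*√9337 ≈ 96.628*I)
(V + d(-195))/(q(67) + 21936) = (I*√9337 - 125)/(-147 + 21936) = (-125 + I*√9337)/21789 = (-125 + I*√9337)*(1/21789) = -125/21789 + I*√9337/21789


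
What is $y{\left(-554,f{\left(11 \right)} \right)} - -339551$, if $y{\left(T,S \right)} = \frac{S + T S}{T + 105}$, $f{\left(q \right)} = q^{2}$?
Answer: $\frac{152525312}{449} \approx 3.397 \cdot 10^{5}$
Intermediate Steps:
$y{\left(T,S \right)} = \frac{S + S T}{105 + T}$
$y{\left(-554,f{\left(11 \right)} \right)} - -339551 = \frac{11^{2} \left(1 - 554\right)}{105 - 554} - -339551 = 121 \frac{1}{-449} \left(-553\right) + 339551 = 121 \left(- \frac{1}{449}\right) \left(-553\right) + 339551 = \frac{66913}{449} + 339551 = \frac{152525312}{449}$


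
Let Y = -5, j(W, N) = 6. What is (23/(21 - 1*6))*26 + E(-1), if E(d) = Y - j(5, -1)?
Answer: 433/15 ≈ 28.867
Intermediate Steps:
E(d) = -11 (E(d) = -5 - 1*6 = -5 - 6 = -11)
(23/(21 - 1*6))*26 + E(-1) = (23/(21 - 1*6))*26 - 11 = (23/(21 - 6))*26 - 11 = (23/15)*26 - 11 = 598/15 - 11 = 433/15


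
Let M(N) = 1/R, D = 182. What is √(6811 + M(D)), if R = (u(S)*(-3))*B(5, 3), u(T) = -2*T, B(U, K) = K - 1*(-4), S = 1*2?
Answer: 5*√480585/42 ≈ 82.529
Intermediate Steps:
S = 2
B(U, K) = 4 + K (B(U, K) = K + 4 = 4 + K)
R = 84 (R = (-2*2*(-3))*(4 + 3) = -4*(-3)*7 = 12*7 = 84)
M(N) = 1/84
√(6811 + M(D)) = √(6811 + 1/84) = √(572125/84) = 5*√480585/42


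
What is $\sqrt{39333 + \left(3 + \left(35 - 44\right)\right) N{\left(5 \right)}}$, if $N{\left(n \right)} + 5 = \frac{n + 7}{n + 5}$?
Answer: $\frac{\sqrt{983895}}{5} \approx 198.38$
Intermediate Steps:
$N{\left(n \right)} = -5 + \frac{7 + n}{5 + n}$ ($N{\left(n \right)} = -5 + \frac{n + 7}{n + 5} = -5 + \frac{7 + n}{5 + n}$)
$\sqrt{39333 + \left(3 + \left(35 - 44\right)\right) N{\left(5 \right)}} = \sqrt{39333 + \left(3 + \left(35 - 44\right)\right) \frac{2 \left(-9 - 10\right)}{5 + 5}} = \sqrt{39333 + \left(3 - 9\right) \frac{2 \left(-9 - 10\right)}{10}} = \sqrt{39333 - 6 \cdot 2 \cdot \frac{1}{10} \left(-19\right)} = \sqrt{39333 - - \frac{114}{5}} = \sqrt{39333 + \frac{114}{5}} = \sqrt{\frac{196779}{5}} = \frac{\sqrt{983895}}{5}$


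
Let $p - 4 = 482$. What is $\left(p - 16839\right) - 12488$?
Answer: $-28841$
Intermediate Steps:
$p = 486$ ($p = 4 + 482 = 486$)
$\left(p - 16839\right) - 12488 = \left(486 - 16839\right) - 12488 = -16353 - 12488 = -28841$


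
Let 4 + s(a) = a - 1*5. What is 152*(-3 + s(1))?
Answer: -1672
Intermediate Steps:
s(a) = -9 + a (s(a) = -4 + (a - 1*5) = -4 + (a - 5) = -4 + (-5 + a) = -9 + a)
152*(-3 + s(1)) = 152*(-3 + (-9 + 1)) = 152*(-3 - 8) = 152*(-11) = -1672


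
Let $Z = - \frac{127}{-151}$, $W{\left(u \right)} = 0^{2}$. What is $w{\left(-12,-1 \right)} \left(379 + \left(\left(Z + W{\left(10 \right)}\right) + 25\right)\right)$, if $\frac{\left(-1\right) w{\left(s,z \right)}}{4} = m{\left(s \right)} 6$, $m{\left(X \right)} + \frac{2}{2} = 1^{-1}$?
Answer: $0$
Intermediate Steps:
$m{\left(X \right)} = 0$ ($m{\left(X \right)} = -1 + 1^{-1} = -1 + 1 = 0$)
$W{\left(u \right)} = 0$
$Z = \frac{127}{151}$ ($Z = \left(-127\right) \left(- \frac{1}{151}\right) = \frac{127}{151} \approx 0.84106$)
$w{\left(s,z \right)} = 0$ ($w{\left(s,z \right)} = - 4 \cdot 0 \cdot 6 = \left(-4\right) 0 = 0$)
$w{\left(-12,-1 \right)} \left(379 + \left(\left(Z + W{\left(10 \right)}\right) + 25\right)\right) = 0 \left(379 + \left(\left(\frac{127}{151} + 0\right) + 25\right)\right) = 0 \left(379 + \left(\frac{127}{151} + 25\right)\right) = 0 \left(379 + \frac{3902}{151}\right) = 0 \cdot \frac{61131}{151} = 0$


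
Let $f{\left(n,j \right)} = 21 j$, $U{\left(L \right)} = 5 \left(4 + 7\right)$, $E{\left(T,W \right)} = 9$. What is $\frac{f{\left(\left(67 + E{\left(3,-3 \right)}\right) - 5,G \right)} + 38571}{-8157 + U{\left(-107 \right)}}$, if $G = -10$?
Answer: $- \frac{38361}{8102} \approx -4.7348$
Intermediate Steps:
$U{\left(L \right)} = 55$ ($U{\left(L \right)} = 5 \cdot 11 = 55$)
$\frac{f{\left(\left(67 + E{\left(3,-3 \right)}\right) - 5,G \right)} + 38571}{-8157 + U{\left(-107 \right)}} = \frac{21 \left(-10\right) + 38571}{-8157 + 55} = \frac{-210 + 38571}{-8102} = 38361 \left(- \frac{1}{8102}\right) = - \frac{38361}{8102}$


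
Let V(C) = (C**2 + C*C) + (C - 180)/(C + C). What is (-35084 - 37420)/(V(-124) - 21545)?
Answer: -2247624/285455 ≈ -7.8738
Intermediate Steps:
V(C) = 2*C**2 + (-180 + C)/(2*C) (V(C) = (C**2 + C**2) + (-180 + C)/((2*C)) = 2*C**2 + (-180 + C)*(1/(2*C)) = 2*C**2 + (-180 + C)/(2*C))
(-35084 - 37420)/(V(-124) - 21545) = (-35084 - 37420)/((1/2)*(-180 - 124 + 4*(-124)**3)/(-124) - 21545) = -72504/((1/2)*(-1/124)*(-180 - 124 + 4*(-1906624)) - 21545) = -72504/((1/2)*(-1/124)*(-180 - 124 - 7626496) - 21545) = -72504/((1/2)*(-1/124)*(-7626800) - 21545) = -72504/(953350/31 - 21545) = -72504/285455/31 = -72504*31/285455 = -2247624/285455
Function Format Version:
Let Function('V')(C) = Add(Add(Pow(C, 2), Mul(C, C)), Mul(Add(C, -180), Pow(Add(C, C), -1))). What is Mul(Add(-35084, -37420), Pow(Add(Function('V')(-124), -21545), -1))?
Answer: Rational(-2247624, 285455) ≈ -7.8738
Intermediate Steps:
Function('V')(C) = Add(Mul(2, Pow(C, 2)), Mul(Rational(1, 2), Pow(C, -1), Add(-180, C))) (Function('V')(C) = Add(Add(Pow(C, 2), Pow(C, 2)), Mul(Add(-180, C), Pow(Mul(2, C), -1))) = Add(Mul(2, Pow(C, 2)), Mul(Add(-180, C), Mul(Rational(1, 2), Pow(C, -1)))) = Add(Mul(2, Pow(C, 2)), Mul(Rational(1, 2), Pow(C, -1), Add(-180, C))))
Mul(Add(-35084, -37420), Pow(Add(Function('V')(-124), -21545), -1)) = Mul(Add(-35084, -37420), Pow(Add(Mul(Rational(1, 2), Pow(-124, -1), Add(-180, -124, Mul(4, Pow(-124, 3)))), -21545), -1)) = Mul(-72504, Pow(Add(Mul(Rational(1, 2), Rational(-1, 124), Add(-180, -124, Mul(4, -1906624))), -21545), -1)) = Mul(-72504, Pow(Add(Mul(Rational(1, 2), Rational(-1, 124), Add(-180, -124, -7626496)), -21545), -1)) = Mul(-72504, Pow(Add(Mul(Rational(1, 2), Rational(-1, 124), -7626800), -21545), -1)) = Mul(-72504, Pow(Add(Rational(953350, 31), -21545), -1)) = Mul(-72504, Pow(Rational(285455, 31), -1)) = Mul(-72504, Rational(31, 285455)) = Rational(-2247624, 285455)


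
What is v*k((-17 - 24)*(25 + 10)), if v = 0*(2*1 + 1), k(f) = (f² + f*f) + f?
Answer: 0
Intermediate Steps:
k(f) = f + 2*f² (k(f) = (f² + f²) + f = 2*f² + f = f + 2*f²)
v = 0 (v = 0*(2 + 1) = 0*3 = 0)
v*k((-17 - 24)*(25 + 10)) = 0*(((-17 - 24)*(25 + 10))*(1 + 2*((-17 - 24)*(25 + 10)))) = 0*((-41*35)*(1 + 2*(-41*35))) = 0*(-1435*(1 + 2*(-1435))) = 0*(-1435*(1 - 2870)) = 0*(-1435*(-2869)) = 0*4117015 = 0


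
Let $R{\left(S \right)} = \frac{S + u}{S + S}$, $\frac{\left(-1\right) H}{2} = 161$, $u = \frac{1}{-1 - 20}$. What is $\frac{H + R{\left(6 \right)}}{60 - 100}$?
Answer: $\frac{81019}{10080} \approx 8.0376$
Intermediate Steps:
$u = - \frac{1}{21}$ ($u = \frac{1}{-21} = - \frac{1}{21} \approx -0.047619$)
$H = -322$ ($H = \left(-2\right) 161 = -322$)
$R{\left(S \right)} = \frac{- \frac{1}{21} + S}{2 S}$ ($R{\left(S \right)} = \frac{S - \frac{1}{21}}{S + S} = \frac{- \frac{1}{21} + S}{2 S}$)
$\frac{H + R{\left(6 \right)}}{60 - 100} = \frac{-322 + \frac{-1 + 21 \cdot 6}{42 \cdot 6}}{60 - 100} = \frac{-322 + \frac{1}{42} \cdot \frac{1}{6} \left(-1 + 126\right)}{-40} = \left(-322 + \frac{1}{42} \cdot \frac{1}{6} \cdot 125\right) \left(- \frac{1}{40}\right) = \left(-322 + \frac{125}{252}\right) \left(- \frac{1}{40}\right) = \left(- \frac{81019}{252}\right) \left(- \frac{1}{40}\right) = \frac{81019}{10080}$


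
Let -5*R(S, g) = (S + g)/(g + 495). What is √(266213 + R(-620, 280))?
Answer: √6395769433/155 ≈ 515.96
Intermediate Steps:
R(S, g) = -(S + g)/(5*(495 + g)) (R(S, g) = -(S + g)/(5*(g + 495)) = -(S + g)/(5*(495 + g)))
√(266213 + R(-620, 280)) = √(266213 + (-1*(-620) - 1*280)/(5*(495 + 280))) = √(266213 + (⅕)*(620 - 280)/775) = √(266213 + (⅕)*(1/775)*340) = √(266213 + 68/775) = √(206315143/775) = √6395769433/155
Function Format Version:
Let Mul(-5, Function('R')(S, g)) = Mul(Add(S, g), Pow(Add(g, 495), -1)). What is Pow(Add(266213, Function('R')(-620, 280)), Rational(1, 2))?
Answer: Mul(Rational(1, 155), Pow(6395769433, Rational(1, 2))) ≈ 515.96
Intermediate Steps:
Function('R')(S, g) = Mul(Rational(-1, 5), Pow(Add(495, g), -1), Add(S, g)) (Function('R')(S, g) = Mul(Rational(-1, 5), Mul(Add(S, g), Pow(Add(g, 495), -1))) = Mul(Rational(-1, 5), Mul(Add(S, g), Pow(Add(495, g), -1))) = Mul(Rational(-1, 5), Mul(Pow(Add(495, g), -1), Add(S, g))) = Mul(Rational(-1, 5), Pow(Add(495, g), -1), Add(S, g)))
Pow(Add(266213, Function('R')(-620, 280)), Rational(1, 2)) = Pow(Add(266213, Mul(Rational(1, 5), Pow(Add(495, 280), -1), Add(Mul(-1, -620), Mul(-1, 280)))), Rational(1, 2)) = Pow(Add(266213, Mul(Rational(1, 5), Pow(775, -1), Add(620, -280))), Rational(1, 2)) = Pow(Add(266213, Mul(Rational(1, 5), Rational(1, 775), 340)), Rational(1, 2)) = Pow(Add(266213, Rational(68, 775)), Rational(1, 2)) = Pow(Rational(206315143, 775), Rational(1, 2)) = Mul(Rational(1, 155), Pow(6395769433, Rational(1, 2)))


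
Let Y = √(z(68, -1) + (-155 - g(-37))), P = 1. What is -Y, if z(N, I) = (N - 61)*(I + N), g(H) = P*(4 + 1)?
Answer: -√309 ≈ -17.578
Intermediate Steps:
g(H) = 5 (g(H) = 1*(4 + 1) = 1*5 = 5)
z(N, I) = (-61 + N)*(I + N)
Y = √309 (Y = √((68² - 61*(-1) - 61*68 - 1*68) + (-155 - 1*5)) = √((4624 + 61 - 4148 - 68) + (-155 - 5)) = √(469 - 160) = √309 ≈ 17.578)
-Y = -√309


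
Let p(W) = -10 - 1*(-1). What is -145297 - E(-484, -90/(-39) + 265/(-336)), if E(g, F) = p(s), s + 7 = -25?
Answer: -145288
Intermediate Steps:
s = -32 (s = -7 - 25 = -32)
p(W) = -9 (p(W) = -10 + 1 = -9)
E(g, F) = -9
-145297 - E(-484, -90/(-39) + 265/(-336)) = -145297 - 1*(-9) = -145297 + 9 = -145288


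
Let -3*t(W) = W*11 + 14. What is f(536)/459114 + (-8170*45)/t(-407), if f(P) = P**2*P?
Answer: 90440255714/1024512891 ≈ 88.276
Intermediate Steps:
t(W) = -14/3 - 11*W/3 (t(W) = -(W*11 + 14)/3 = -(11*W + 14)/3 = -(14 + 11*W)/3 = -14/3 - 11*W/3)
f(P) = P**3
f(536)/459114 + (-8170*45)/t(-407) = 536**3/459114 + (-8170*45)/(-14/3 - 11/3*(-407)) = 153990656*(1/459114) - 367650/(-14/3 + 4477/3) = 76995328/229557 - 367650/4463/3 = 76995328/229557 - 367650*3/4463 = 76995328/229557 - 1102950/4463 = 90440255714/1024512891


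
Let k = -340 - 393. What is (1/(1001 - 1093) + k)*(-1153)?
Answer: 77754861/92 ≈ 8.4516e+5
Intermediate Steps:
k = -733
(1/(1001 - 1093) + k)*(-1153) = (1/(1001 - 1093) - 733)*(-1153) = (1/(-92) - 733)*(-1153) = (-1/92 - 733)*(-1153) = -67437/92*(-1153) = 77754861/92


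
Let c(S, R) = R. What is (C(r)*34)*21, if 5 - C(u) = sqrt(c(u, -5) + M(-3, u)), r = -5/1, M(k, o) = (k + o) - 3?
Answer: 3570 - 2856*I ≈ 3570.0 - 2856.0*I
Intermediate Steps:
M(k, o) = -3 + k + o
r = -5 (r = -5*1 = -5)
C(u) = 5 - sqrt(-11 + u) (C(u) = 5 - sqrt(-5 + (-3 - 3 + u)) = 5 - sqrt(-5 + (-6 + u)) = 5 - sqrt(-11 + u))
(C(r)*34)*21 = ((5 - sqrt(-11 - 5))*34)*21 = ((5 - sqrt(-16))*34)*21 = ((5 - 4*I)*34)*21 = (170 - 136*I)*21 = 3570 - 2856*I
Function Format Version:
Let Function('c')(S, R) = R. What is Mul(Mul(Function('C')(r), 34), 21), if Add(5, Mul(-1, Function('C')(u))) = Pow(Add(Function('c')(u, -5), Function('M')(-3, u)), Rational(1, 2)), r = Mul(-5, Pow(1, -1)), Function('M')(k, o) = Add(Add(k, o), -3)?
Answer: Add(3570, Mul(-2856, I)) ≈ Add(3570.0, Mul(-2856.0, I))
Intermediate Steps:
Function('M')(k, o) = Add(-3, k, o)
r = -5 (r = Mul(-5, 1) = -5)
Function('C')(u) = Add(5, Mul(-1, Pow(Add(-11, u), Rational(1, 2)))) (Function('C')(u) = Add(5, Mul(-1, Pow(Add(-5, Add(-3, -3, u)), Rational(1, 2)))) = Add(5, Mul(-1, Pow(Add(-5, Add(-6, u)), Rational(1, 2)))) = Add(5, Mul(-1, Pow(Add(-11, u), Rational(1, 2)))))
Mul(Mul(Function('C')(r), 34), 21) = Mul(Mul(Add(5, Mul(-1, Pow(Add(-11, -5), Rational(1, 2)))), 34), 21) = Mul(Mul(Add(5, Mul(-1, Pow(-16, Rational(1, 2)))), 34), 21) = Mul(Mul(Add(5, Mul(-1, Mul(4, I))), 34), 21) = Mul(Mul(Add(5, Mul(-4, I)), 34), 21) = Mul(Add(170, Mul(-136, I)), 21) = Add(3570, Mul(-2856, I))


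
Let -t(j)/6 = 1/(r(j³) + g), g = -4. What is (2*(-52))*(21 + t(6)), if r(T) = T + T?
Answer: -233532/107 ≈ -2182.5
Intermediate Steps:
r(T) = 2*T
t(j) = -6/(-4 + 2*j³) (t(j) = -6/(2*j³ - 4) = -6/(-4 + 2*j³))
(2*(-52))*(21 + t(6)) = (2*(-52))*(21 - 3/(-2 + 6³)) = -104*(21 - 3/(-2 + 216)) = -104*(21 - 3/214) = -104*4491/214 = -233532/107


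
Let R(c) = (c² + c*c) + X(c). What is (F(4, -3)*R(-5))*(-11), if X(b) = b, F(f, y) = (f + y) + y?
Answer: 990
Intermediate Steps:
F(f, y) = f + 2*y
R(c) = c + 2*c² (R(c) = (c² + c*c) + c = (c² + c²) + c = 2*c² + c = c + 2*c²)
(F(4, -3)*R(-5))*(-11) = ((4 + 2*(-3))*(-5*(1 + 2*(-5))))*(-11) = ((4 - 6)*(-5*(1 - 10)))*(-11) = -(-10)*(-9)*(-11) = -2*45*(-11) = -90*(-11) = 990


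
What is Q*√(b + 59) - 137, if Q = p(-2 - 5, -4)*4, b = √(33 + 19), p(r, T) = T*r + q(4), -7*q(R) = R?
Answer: -137 + 768*√(59 + 2*√13)/7 ≈ 755.75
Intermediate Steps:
q(R) = -R/7
p(r, T) = -4/7 + T*r (p(r, T) = T*r - ⅐*4 = T*r - 4/7 = -4/7 + T*r)
b = 2*√13 (b = √52 = 2*√13 ≈ 7.2111)
Q = 768/7 (Q = (-4/7 - 4*(-2 - 5))*4 = (-4/7 - 4*(-7))*4 = (-4/7 + 28)*4 = (192/7)*4 = 768/7 ≈ 109.71)
Q*√(b + 59) - 137 = 768*√(2*√13 + 59)/7 - 137 = 768*√(59 + 2*√13)/7 - 137 = -137 + 768*√(59 + 2*√13)/7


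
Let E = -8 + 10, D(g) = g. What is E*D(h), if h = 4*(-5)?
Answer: -40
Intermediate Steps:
h = -20
E = 2
E*D(h) = 2*(-20) = -40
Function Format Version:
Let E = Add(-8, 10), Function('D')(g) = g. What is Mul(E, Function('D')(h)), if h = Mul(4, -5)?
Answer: -40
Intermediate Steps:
h = -20
E = 2
Mul(E, Function('D')(h)) = Mul(2, -20) = -40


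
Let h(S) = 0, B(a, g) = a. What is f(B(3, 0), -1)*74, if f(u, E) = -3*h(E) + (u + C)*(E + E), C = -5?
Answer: 296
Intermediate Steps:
f(u, E) = 2*E*(-5 + u) (f(u, E) = -3*0 + (u - 5)*(E + E) = 0 + (-5 + u)*(2*E) = 0 + 2*E*(-5 + u) = 2*E*(-5 + u))
f(B(3, 0), -1)*74 = (2*(-1)*(-5 + 3))*74 = (2*(-1)*(-2))*74 = 4*74 = 296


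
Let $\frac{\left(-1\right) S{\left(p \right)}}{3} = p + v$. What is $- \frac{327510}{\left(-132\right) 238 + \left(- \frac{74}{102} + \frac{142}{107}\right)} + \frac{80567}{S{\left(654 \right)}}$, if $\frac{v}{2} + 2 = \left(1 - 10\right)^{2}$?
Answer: $- \frac{1351176619789}{59658972492} \approx -22.648$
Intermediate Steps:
$v = 158$ ($v = -4 + 2 \left(1 - 10\right)^{2} = -4 + 2 \left(-9\right)^{2} = -4 + 2 \cdot 81 = -4 + 162 = 158$)
$S{\left(p \right)} = -474 - 3 p$ ($S{\left(p \right)} = - 3 \left(p + 158\right) = - 3 \left(158 + p\right) = -474 - 3 p$)
$- \frac{327510}{\left(-132\right) 238 + \left(- \frac{74}{102} + \frac{142}{107}\right)} + \frac{80567}{S{\left(654 \right)}} = - \frac{327510}{\left(-132\right) 238 + \left(- \frac{74}{102} + \frac{142}{107}\right)} + \frac{80567}{-474 - 1962} = - \frac{327510}{-31416 + \left(\left(-74\right) \frac{1}{102} + 142 \cdot \frac{1}{107}\right)} + \frac{80567}{-474 - 1962} = - \frac{327510}{-31416 + \left(- \frac{37}{51} + \frac{142}{107}\right)} + \frac{80567}{-2436} = - \frac{327510}{-31416 + \frac{3283}{5457}} + 80567 \left(- \frac{1}{2436}\right) = - \frac{327510}{- \frac{171433829}{5457}} - \frac{80567}{2436} = \left(-327510\right) \left(- \frac{5457}{171433829}\right) - \frac{80567}{2436} = \frac{1787222070}{171433829} - \frac{80567}{2436} = - \frac{1351176619789}{59658972492}$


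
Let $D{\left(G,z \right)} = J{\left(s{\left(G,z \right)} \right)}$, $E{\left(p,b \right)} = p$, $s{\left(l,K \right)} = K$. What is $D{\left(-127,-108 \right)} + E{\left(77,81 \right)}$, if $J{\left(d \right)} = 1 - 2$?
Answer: $76$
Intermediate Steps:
$J{\left(d \right)} = -1$
$D{\left(G,z \right)} = -1$
$D{\left(-127,-108 \right)} + E{\left(77,81 \right)} = -1 + 77 = 76$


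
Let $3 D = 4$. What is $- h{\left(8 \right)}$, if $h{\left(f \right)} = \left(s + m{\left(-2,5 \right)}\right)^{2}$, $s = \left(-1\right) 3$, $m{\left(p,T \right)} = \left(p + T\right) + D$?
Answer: $- \frac{16}{9} \approx -1.7778$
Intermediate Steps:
$D = \frac{4}{3}$ ($D = \frac{1}{3} \cdot 4 = \frac{4}{3} \approx 1.3333$)
$m{\left(p,T \right)} = \frac{4}{3} + T + p$ ($m{\left(p,T \right)} = \left(p + T\right) + \frac{4}{3} = \left(T + p\right) + \frac{4}{3} = \frac{4}{3} + T + p$)
$s = -3$
$h{\left(f \right)} = \frac{16}{9}$ ($h{\left(f \right)} = \left(-3 + \left(\frac{4}{3} + 5 - 2\right)\right)^{2} = \left(-3 + \frac{13}{3}\right)^{2} = \left(\frac{4}{3}\right)^{2} = \frac{16}{9}$)
$- h{\left(8 \right)} = \left(-1\right) \frac{16}{9} = - \frac{16}{9}$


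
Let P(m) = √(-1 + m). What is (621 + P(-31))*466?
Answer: 289386 + 1864*I*√2 ≈ 2.8939e+5 + 2636.1*I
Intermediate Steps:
(621 + P(-31))*466 = (621 + √(-1 - 31))*466 = (621 + √(-32))*466 = (621 + 4*I*√2)*466 = 289386 + 1864*I*√2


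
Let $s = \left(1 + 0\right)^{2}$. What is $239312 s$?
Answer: $239312$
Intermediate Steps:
$s = 1$ ($s = 1^{2} = 1$)
$239312 s = 239312 \cdot 1 = 239312$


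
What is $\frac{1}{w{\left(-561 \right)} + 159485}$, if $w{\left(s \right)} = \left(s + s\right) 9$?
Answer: $\frac{1}{149387} \approx 6.694 \cdot 10^{-6}$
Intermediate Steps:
$w{\left(s \right)} = 18 s$ ($w{\left(s \right)} = 2 s 9 = 18 s$)
$\frac{1}{w{\left(-561 \right)} + 159485} = \frac{1}{18 \left(-561\right) + 159485} = \frac{1}{-10098 + 159485} = \frac{1}{149387}$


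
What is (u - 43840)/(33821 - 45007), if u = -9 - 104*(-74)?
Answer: 36153/11186 ≈ 3.2320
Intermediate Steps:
u = 7687 (u = -9 + 7696 = 7687)
(u - 43840)/(33821 - 45007) = (7687 - 43840)/(33821 - 45007) = -36153/(-11186) = -36153*(-1/11186) = 36153/11186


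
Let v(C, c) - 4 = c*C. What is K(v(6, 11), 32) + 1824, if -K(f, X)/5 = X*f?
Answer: -9376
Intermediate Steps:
v(C, c) = 4 + C*c (v(C, c) = 4 + c*C = 4 + C*c)
K(f, X) = -5*X*f
K(v(6, 11), 32) + 1824 = -5*32*(4 + 6*11) + 1824 = -5*32*(4 + 66) + 1824 = -5*32*70 + 1824 = -11200 + 1824 = -9376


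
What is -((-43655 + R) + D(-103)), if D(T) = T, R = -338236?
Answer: 381994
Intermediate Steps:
-((-43655 + R) + D(-103)) = -((-43655 - 338236) - 103) = -(-381891 - 103) = -1*(-381994) = 381994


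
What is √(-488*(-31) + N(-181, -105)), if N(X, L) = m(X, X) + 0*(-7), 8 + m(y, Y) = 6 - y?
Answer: √15307 ≈ 123.72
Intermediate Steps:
m(y, Y) = -2 - y (m(y, Y) = -8 + (6 - y) = -2 - y)
N(X, L) = -2 - X (N(X, L) = (-2 - X) + 0*(-7) = (-2 - X) + 0 = -2 - X)
√(-488*(-31) + N(-181, -105)) = √(-488*(-31) + (-2 - 1*(-181))) = √(15128 + (-2 + 181)) = √(15128 + 179) = √15307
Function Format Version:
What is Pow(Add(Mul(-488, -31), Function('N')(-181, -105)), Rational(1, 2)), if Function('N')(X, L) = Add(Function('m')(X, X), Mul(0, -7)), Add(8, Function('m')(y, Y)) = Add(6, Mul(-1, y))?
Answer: Pow(15307, Rational(1, 2)) ≈ 123.72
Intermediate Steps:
Function('m')(y, Y) = Add(-2, Mul(-1, y)) (Function('m')(y, Y) = Add(-8, Add(6, Mul(-1, y))) = Add(-2, Mul(-1, y)))
Function('N')(X, L) = Add(-2, Mul(-1, X)) (Function('N')(X, L) = Add(Add(-2, Mul(-1, X)), Mul(0, -7)) = Add(Add(-2, Mul(-1, X)), 0) = Add(-2, Mul(-1, X)))
Pow(Add(Mul(-488, -31), Function('N')(-181, -105)), Rational(1, 2)) = Pow(Add(Mul(-488, -31), Add(-2, Mul(-1, -181))), Rational(1, 2)) = Pow(Add(15128, Add(-2, 181)), Rational(1, 2)) = Pow(Add(15128, 179), Rational(1, 2)) = Pow(15307, Rational(1, 2))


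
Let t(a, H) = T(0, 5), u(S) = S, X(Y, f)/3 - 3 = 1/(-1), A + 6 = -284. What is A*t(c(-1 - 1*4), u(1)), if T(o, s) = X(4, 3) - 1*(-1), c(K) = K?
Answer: -2030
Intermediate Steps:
A = -290 (A = -6 - 284 = -290)
X(Y, f) = 6 (X(Y, f) = 9 + 3/(-1) = 9 + 3*(-1) = 9 - 3 = 6)
T(o, s) = 7 (T(o, s) = 6 - 1*(-1) = 6 + 1 = 7)
t(a, H) = 7
A*t(c(-1 - 1*4), u(1)) = -290*7 = -2030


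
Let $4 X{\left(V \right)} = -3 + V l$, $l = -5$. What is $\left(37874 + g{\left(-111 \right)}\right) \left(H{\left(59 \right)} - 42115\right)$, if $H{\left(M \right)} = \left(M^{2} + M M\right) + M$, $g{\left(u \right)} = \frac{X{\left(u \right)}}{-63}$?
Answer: $- \frac{9303512984}{7} \approx -1.3291 \cdot 10^{9}$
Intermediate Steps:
$X{\left(V \right)} = - \frac{3}{4} - \frac{5 V}{4}$ ($X{\left(V \right)} = \frac{-3 + V \left(-5\right)}{4} = \frac{-3 - 5 V}{4} = - \frac{3}{4} - \frac{5 V}{4}$)
$g{\left(u \right)} = \frac{1}{84} + \frac{5 u}{252}$ ($g{\left(u \right)} = \frac{- \frac{3}{4} - \frac{5 u}{4}}{-63} = \left(- \frac{3}{4} - \frac{5 u}{4}\right) \left(- \frac{1}{63}\right) = \frac{1}{84} + \frac{5 u}{252}$)
$H{\left(M \right)} = M + 2 M^{2}$ ($H{\left(M \right)} = \left(M^{2} + M^{2}\right) + M = 2 M^{2} + M = M + 2 M^{2}$)
$\left(37874 + g{\left(-111 \right)}\right) \left(H{\left(59 \right)} - 42115\right) = \left(37874 + \left(\frac{1}{84} + \frac{5}{252} \left(-111\right)\right)\right) \left(59 \left(1 + 2 \cdot 59\right) - 42115\right) = \left(37874 + \left(\frac{1}{84} - \frac{185}{84}\right)\right) \left(59 \left(1 + 118\right) - 42115\right) = \left(37874 - \frac{46}{21}\right) \left(59 \cdot 119 - 42115\right) = \frac{795308 \left(7021 - 42115\right)}{21} = \frac{795308}{21} \left(-35094\right) = - \frac{9303512984}{7}$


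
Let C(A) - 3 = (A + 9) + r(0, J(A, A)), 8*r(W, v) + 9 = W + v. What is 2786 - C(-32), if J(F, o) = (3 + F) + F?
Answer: 11259/4 ≈ 2814.8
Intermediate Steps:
J(F, o) = 3 + 2*F
r(W, v) = -9/8 + W/8 + v/8 (r(W, v) = -9/8 + (W + v)/8 = -9/8 + (W/8 + v/8) = -9/8 + W/8 + v/8)
C(A) = 45/4 + 5*A/4 (C(A) = 3 + ((A + 9) + (-9/8 + (⅛)*0 + (3 + 2*A)/8)) = 3 + ((9 + A) + (-9/8 + 0 + (3/8 + A/4))) = 3 + ((9 + A) + (-¾ + A/4)) = 3 + (33/4 + 5*A/4) = 45/4 + 5*A/4)
2786 - C(-32) = 2786 - (45/4 + (5/4)*(-32)) = 2786 - (45/4 - 40) = 2786 - 1*(-115/4) = 2786 + 115/4 = 11259/4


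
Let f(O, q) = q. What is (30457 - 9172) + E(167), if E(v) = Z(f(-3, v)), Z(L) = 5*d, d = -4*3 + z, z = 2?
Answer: 21235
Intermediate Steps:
d = -10 (d = -4*3 + 2 = -12 + 2 = -10)
Z(L) = -50 (Z(L) = 5*(-10) = -50)
E(v) = -50
(30457 - 9172) + E(167) = (30457 - 9172) - 50 = 21285 - 50 = 21235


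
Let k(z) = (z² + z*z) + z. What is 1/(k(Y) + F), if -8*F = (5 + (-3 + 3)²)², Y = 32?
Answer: 8/16615 ≈ 0.00048149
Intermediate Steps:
k(z) = z + 2*z² (k(z) = (z² + z²) + z = 2*z² + z = z + 2*z²)
F = -25/8 (F = -(5 + (-3 + 3)²)²/8 = -(5 + 0²)²/8 = -(5 + 0)²/8 = -⅛*5² = -⅛*25 = -25/8 ≈ -3.1250)
1/(k(Y) + F) = 1/(32*(1 + 2*32) - 25/8) = 1/(32*(1 + 64) - 25/8) = 1/(32*65 - 25/8) = 1/(2080 - 25/8) = 1/(16615/8) = 8/16615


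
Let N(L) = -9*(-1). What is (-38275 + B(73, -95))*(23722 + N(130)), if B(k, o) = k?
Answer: -906571662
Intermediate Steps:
N(L) = 9
(-38275 + B(73, -95))*(23722 + N(130)) = (-38275 + 73)*(23722 + 9) = -38202*23731 = -906571662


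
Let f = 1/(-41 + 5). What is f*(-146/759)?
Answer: 73/13662 ≈ 0.0053433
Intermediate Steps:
f = -1/36 (f = 1/(-36) = -1/36 ≈ -0.027778)
f*(-146/759) = -(-73)/(18*759) = -1/36*(-146/759) = 73/13662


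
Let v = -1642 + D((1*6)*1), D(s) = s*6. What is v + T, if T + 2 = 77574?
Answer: 75966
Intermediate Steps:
D(s) = 6*s
T = 77572 (T = -2 + 77574 = 77572)
v = -1606 (v = -1642 + 6*((1*6)*1) = -1642 + 6*(6*1) = -1642 + 6*6 = -1642 + 36 = -1606)
v + T = -1606 + 77572 = 75966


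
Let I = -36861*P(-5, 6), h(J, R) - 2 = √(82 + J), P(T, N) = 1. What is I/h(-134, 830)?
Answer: -36861/28 + 36861*I*√13/28 ≈ -1316.5 + 4746.6*I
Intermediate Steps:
h(J, R) = 2 + √(82 + J)
I = -36861 (I = -36861*1 = -36861)
I/h(-134, 830) = -36861/(2 + √(82 - 134)) = -36861/(2 + √(-52)) = -36861/(2 + 2*I*√13)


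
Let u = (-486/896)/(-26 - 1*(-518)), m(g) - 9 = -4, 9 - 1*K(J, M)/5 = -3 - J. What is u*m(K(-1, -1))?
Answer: -405/73472 ≈ -0.0055123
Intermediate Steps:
K(J, M) = 60 + 5*J (K(J, M) = 45 - 5*(-3 - J) = 45 + (15 + 5*J) = 60 + 5*J)
m(g) = 5 (m(g) = 9 - 4 = 5)
u = -81/73472 (u = (-486*1/896)/(-26 + 518) = -243/448/492 = -243/448*1/492 = -81/73472 ≈ -0.0011025)
u*m(K(-1, -1)) = -81/73472*5 = -405/73472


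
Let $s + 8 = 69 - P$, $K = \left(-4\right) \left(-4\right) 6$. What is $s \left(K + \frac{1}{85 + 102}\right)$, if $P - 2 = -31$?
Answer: $\frac{1615770}{187} \approx 8640.5$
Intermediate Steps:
$P = -29$ ($P = 2 - 31 = -29$)
$K = 96$ ($K = 16 \cdot 6 = 96$)
$s = 90$ ($s = -8 + \left(69 - -29\right) = -8 + \left(69 + 29\right) = -8 + 98 = 90$)
$s \left(K + \frac{1}{85 + 102}\right) = 90 \left(96 + \frac{1}{85 + 102}\right) = 90 \left(96 + \frac{1}{187}\right) = 90 \cdot \frac{17953}{187} = \frac{1615770}{187}$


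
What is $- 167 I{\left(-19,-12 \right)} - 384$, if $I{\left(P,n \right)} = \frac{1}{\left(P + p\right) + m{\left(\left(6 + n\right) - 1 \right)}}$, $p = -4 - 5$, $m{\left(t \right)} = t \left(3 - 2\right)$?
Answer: $- \frac{13273}{35} \approx -379.23$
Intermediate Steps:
$m{\left(t \right)} = t$ ($m{\left(t \right)} = t 1 = t$)
$p = -9$
$I{\left(P,n \right)} = \frac{1}{-4 + P + n}$ ($I{\left(P,n \right)} = \frac{1}{\left(P - 9\right) + \left(\left(6 + n\right) - 1\right)} = \frac{1}{\left(-9 + P\right) + \left(5 + n\right)} = \frac{1}{-4 + P + n}$)
$- 167 I{\left(-19,-12 \right)} - 384 = - \frac{167}{-4 - 19 - 12} - 384 = - \frac{167}{-35} - 384 = \left(-167\right) \left(- \frac{1}{35}\right) - 384 = \frac{167}{35} - 384 = - \frac{13273}{35}$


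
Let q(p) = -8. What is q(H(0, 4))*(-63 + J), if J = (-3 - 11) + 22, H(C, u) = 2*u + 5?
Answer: 440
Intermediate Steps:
H(C, u) = 5 + 2*u
J = 8 (J = -14 + 22 = 8)
q(H(0, 4))*(-63 + J) = -8*(-63 + 8) = -8*(-55) = 440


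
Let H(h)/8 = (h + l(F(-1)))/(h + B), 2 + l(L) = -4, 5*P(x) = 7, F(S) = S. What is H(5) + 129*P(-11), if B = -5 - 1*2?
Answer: 923/5 ≈ 184.60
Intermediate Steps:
B = -7 (B = -5 - 2 = -7)
P(x) = 7/5 (P(x) = (1/5)*7 = 7/5)
l(L) = -6 (l(L) = -2 - 4 = -6)
H(h) = 8*(-6 + h)/(-7 + h) (H(h) = 8*((h - 6)/(h - 7)) = 8*((-6 + h)/(-7 + h)) = 8*(-6 + h)/(-7 + h))
H(5) + 129*P(-11) = 8*(-6 + 5)/(-7 + 5) + 129*(7/5) = 8*(-1)/(-2) + 903/5 = 8*(-1/2)*(-1) + 903/5 = 4 + 903/5 = 923/5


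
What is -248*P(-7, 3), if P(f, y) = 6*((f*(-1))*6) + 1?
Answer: -62744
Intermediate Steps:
P(f, y) = 1 - 36*f (P(f, y) = 6*(-f*6) + 1 = 6*(-6*f) + 1 = -36*f + 1 = 1 - 36*f)
-248*P(-7, 3) = -248*(1 - 36*(-7)) = -248*(1 + 252) = -248*253 = -62744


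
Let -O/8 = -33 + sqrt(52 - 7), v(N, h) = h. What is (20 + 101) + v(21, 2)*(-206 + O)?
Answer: 237 - 48*sqrt(5) ≈ 129.67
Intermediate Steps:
O = 264 - 24*sqrt(5) (O = -8*(-33 + sqrt(52 - 7)) = -8*(-33 + sqrt(45)) = -8*(-33 + 3*sqrt(5)) = 264 - 24*sqrt(5) ≈ 210.33)
(20 + 101) + v(21, 2)*(-206 + O) = (20 + 101) + 2*(-206 + (264 - 24*sqrt(5))) = 121 + 2*(58 - 24*sqrt(5)) = 121 + (116 - 48*sqrt(5)) = 237 - 48*sqrt(5)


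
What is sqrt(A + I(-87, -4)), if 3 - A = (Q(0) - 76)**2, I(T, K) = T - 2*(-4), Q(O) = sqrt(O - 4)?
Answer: 2*sqrt(-1462 + 76*I) ≈ 1.987 + 76.498*I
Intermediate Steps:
Q(O) = sqrt(-4 + O)
I(T, K) = 8 + T (I(T, K) = T + 8 = 8 + T)
A = 3 - (-76 + 2*I)**2 (A = 3 - (sqrt(-4 + 0) - 76)**2 = 3 - (sqrt(-4) - 76)**2 = 3 - (2*I - 76)**2 = 3 - (-76 + 2*I)**2 ≈ -5769.0 + 304.0*I)
sqrt(A + I(-87, -4)) = sqrt((-5769 + 304*I) + (8 - 87)) = sqrt((-5769 + 304*I) - 79) = sqrt(-5848 + 304*I)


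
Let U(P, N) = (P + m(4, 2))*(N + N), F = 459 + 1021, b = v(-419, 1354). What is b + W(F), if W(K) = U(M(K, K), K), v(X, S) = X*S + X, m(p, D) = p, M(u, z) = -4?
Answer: -567745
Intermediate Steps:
v(X, S) = X + S*X (v(X, S) = S*X + X = X + S*X)
b = -567745 (b = -419*(1 + 1354) = -419*1355 = -567745)
F = 1480
U(P, N) = 2*N*(4 + P) (U(P, N) = (P + 4)*(N + N) = (4 + P)*(2*N) = 2*N*(4 + P))
W(K) = 0 (W(K) = 2*K*(4 - 4) = 2*K*0 = 0)
b + W(F) = -567745 + 0 = -567745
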